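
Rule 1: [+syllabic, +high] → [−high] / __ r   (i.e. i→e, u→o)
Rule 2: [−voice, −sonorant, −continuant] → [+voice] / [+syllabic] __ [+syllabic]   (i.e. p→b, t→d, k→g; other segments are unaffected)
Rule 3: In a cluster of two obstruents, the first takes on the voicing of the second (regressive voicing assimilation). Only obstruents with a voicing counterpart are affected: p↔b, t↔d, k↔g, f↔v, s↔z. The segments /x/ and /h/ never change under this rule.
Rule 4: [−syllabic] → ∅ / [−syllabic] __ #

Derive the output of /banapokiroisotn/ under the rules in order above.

banabogeroisot

Rule 1 (pre-rhotic lowering): /i/ is a high vowel immediately before /r/, so it lowers to [e]. /banapokiroisotn/ → banapokeroisotn.
Rule 2 (intervocalic voicing): /p/ is a voiceless stop between vowels /a/ and /o/, so it voices to [b]. /k/ is a voiceless stop between vowels /o/ and /e/, so it voices to [g]. /banapokeroisotn/ → banabogeroisotn.
Rule 3 (regressive voicing assimilation): no segment meets the environment; /banabogeroisotn/ is unchanged.
Rule 4 (final cluster simplification): /n/ is the second consonant of a word-final cluster /tn/, so it deletes. /banabogeroisotn/ → banabogeroisot.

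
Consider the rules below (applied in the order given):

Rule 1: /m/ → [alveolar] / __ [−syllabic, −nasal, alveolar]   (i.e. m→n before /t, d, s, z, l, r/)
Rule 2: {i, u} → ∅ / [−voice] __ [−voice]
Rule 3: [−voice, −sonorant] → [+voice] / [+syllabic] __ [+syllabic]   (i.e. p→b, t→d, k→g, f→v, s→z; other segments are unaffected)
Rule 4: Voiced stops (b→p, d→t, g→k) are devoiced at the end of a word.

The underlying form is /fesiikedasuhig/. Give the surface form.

Rule 1 (nasal place assimilation): no segment meets the environment; /fesiikedasuhig/ is unchanged.
Rule 2 (high vowel syncope): /u/ is a high vowel flanked by voiceless consonants /s/ and /h/, so it deletes. /fesiikedasuhig/ → fesiikedashig.
Rule 3 (intervocalic voicing): /s/ is a voiceless obstruent between vowels /e/ and /i/, so it voices to [z]. /k/ is a voiceless obstruent between vowels /i/ and /e/, so it voices to [g]. /fesiikedashig/ → feziigedashig.
Rule 4 (final devoicing): /g/ is a voiced stop in word-final position, so it devoices to [k]. /feziigedashig/ → feziigedashik.

feziigedashik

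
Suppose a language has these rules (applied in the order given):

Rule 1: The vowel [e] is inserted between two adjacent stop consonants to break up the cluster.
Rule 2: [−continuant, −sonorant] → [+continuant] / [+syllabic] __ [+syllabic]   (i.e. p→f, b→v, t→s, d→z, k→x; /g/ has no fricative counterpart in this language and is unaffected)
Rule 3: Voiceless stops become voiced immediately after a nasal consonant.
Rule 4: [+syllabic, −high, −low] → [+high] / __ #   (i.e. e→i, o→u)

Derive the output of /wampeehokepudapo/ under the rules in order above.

wambeehoxefuzafu

Rule 1 (stop-cluster e-epenthesis): no segment meets the environment; /wampeehokepudapo/ is unchanged.
Rule 2 (intervocalic spirantization): /k/ is a stop between vowels /o/ and /e/, so it spirantizes to the fricative [x]. /p/ is a stop between vowels /e/ and /u/, so it spirantizes to the fricative [f]. /d/ is a stop between vowels /u/ and /a/, so it spirantizes to the fricative [z]. /p/ is a stop between vowels /a/ and /o/, so it spirantizes to the fricative [f]. /wampeehokepudapo/ → wampeehoxefuzafo.
Rule 3 (post-nasal voicing): /p/ is a voiceless stop immediately after the nasal /m/, so it voices to [b]. /wampeehoxefuzafo/ → wambeehoxefuzafo.
Rule 4 (final vowel raising): /o/ is a mid vowel in word-final position, so it raises to [u]. /wambeehoxefuzafo/ → wambeehoxefuzafu.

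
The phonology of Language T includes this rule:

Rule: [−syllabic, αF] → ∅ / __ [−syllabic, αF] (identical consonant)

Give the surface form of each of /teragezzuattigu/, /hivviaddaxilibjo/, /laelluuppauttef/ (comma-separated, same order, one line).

/teragezzuattigu/: /zz/ is a geminate; the first /z/ deletes. /tt/ is a geminate; the first /t/ deletes. → [teragezuatigu].
/hivviaddaxilibjo/: /vv/ is a geminate; the first /v/ deletes. /dd/ is a geminate; the first /d/ deletes. → [hiviadaxilibjo].
/laelluuppauttef/: /ll/ is a geminate; the first /l/ deletes. /pp/ is a geminate; the first /p/ deletes. /tt/ is a geminate; the first /t/ deletes. → [laeluupautef].

teragezuatigu, hiviadaxilibjo, laeluupautef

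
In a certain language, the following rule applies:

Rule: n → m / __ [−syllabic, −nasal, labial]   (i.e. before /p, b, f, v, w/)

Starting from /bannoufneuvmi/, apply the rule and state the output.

bannoufneuvmi

No segment of /bannoufneuvmi/ meets the structural description of the rule, so the form surfaces unchanged.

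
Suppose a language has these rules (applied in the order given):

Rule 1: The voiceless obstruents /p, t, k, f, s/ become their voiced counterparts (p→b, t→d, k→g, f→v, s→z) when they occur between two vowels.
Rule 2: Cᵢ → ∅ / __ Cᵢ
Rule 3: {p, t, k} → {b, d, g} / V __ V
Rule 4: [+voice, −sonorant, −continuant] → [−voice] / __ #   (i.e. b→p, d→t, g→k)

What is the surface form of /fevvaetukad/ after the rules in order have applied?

fevaedugat

Rule 1 (intervocalic voicing): /t/ is a voiceless obstruent between vowels /e/ and /u/, so it voices to [d]. /k/ is a voiceless obstruent between vowels /u/ and /a/, so it voices to [g]. /fevvaetukad/ → fevvaedugad.
Rule 2 (degemination): /vv/ is a geminate; the first /v/ deletes. /fevvaedugad/ → fevaedugad.
Rule 3 (intervocalic voicing): no segment meets the environment; /fevaedugad/ is unchanged.
Rule 4 (final devoicing): /d/ is a voiced stop in word-final position, so it devoices to [t]. /fevaedugad/ → fevaedugat.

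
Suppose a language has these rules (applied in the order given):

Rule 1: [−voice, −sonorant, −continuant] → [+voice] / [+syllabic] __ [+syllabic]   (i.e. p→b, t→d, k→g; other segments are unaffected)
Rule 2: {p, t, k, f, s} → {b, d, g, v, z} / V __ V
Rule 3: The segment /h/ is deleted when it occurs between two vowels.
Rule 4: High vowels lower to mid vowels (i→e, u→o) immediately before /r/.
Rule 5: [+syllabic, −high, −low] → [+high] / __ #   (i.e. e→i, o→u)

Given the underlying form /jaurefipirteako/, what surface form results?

Rule 1 (intervocalic voicing): /p/ is a voiceless stop between vowels /i/ and /i/, so it voices to [b]. /k/ is a voiceless stop between vowels /a/ and /o/, so it voices to [g]. /jaurefipirteako/ → jaurefibirteago.
Rule 2 (intervocalic voicing): /f/ is a voiceless obstruent between vowels /e/ and /i/, so it voices to [v]. /jaurefibirteago/ → jaurevibirteago.
Rule 3 (intervocalic h-deletion): no segment meets the environment; /jaurevibirteago/ is unchanged.
Rule 4 (pre-rhotic lowering): /u/ is a high vowel immediately before /r/, so it lowers to [o]. /i/ is a high vowel immediately before /r/, so it lowers to [e]. /jaurevibirteago/ → jaoreviberteago.
Rule 5 (final vowel raising): /o/ is a mid vowel in word-final position, so it raises to [u]. /jaoreviberteago/ → jaoreviberteagu.

jaoreviberteagu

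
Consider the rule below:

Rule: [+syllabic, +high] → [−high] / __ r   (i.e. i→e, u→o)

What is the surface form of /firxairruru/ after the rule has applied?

ferxaerroru

Scanning /firxairruru/: /i/ is a high vowel immediately before /r/, so it lowers to [e]; /i/ is a high vowel immediately before /r/, so it lowers to [e]; /u/ is a high vowel immediately before /r/, so it lowers to [o]; /u/ at position 11 is not in the conditioning environment.
Result: [ferxaerroru].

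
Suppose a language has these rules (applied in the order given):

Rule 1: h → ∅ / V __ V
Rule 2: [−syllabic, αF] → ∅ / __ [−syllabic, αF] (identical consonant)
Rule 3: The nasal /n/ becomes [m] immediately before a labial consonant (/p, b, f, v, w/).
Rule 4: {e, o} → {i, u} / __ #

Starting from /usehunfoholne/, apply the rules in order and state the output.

useumfoolni

Rule 1 (intervocalic h-deletion): /h/ occurs between vowels /e/ and /u/, so it deletes. /h/ occurs between vowels /o/ and /o/, so it deletes. /usehunfoholne/ → useunfoolne.
Rule 2 (degemination): no segment meets the environment; /useunfoolne/ is unchanged.
Rule 3 (nasal place assimilation): /n/ precedes the labial consonant /f/, so it assimilates in place to [m]. /useunfoolne/ → useumfoolne.
Rule 4 (final vowel raising): /e/ is a mid vowel in word-final position, so it raises to [i]. /useumfoolne/ → useumfoolni.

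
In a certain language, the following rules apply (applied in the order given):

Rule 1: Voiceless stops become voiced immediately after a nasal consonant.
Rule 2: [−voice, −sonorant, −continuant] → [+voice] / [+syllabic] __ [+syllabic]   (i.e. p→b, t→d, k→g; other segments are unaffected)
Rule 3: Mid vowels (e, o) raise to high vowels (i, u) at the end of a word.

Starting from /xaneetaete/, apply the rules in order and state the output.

xaneedaedi

Rule 1 (post-nasal voicing): no segment meets the environment; /xaneetaete/ is unchanged.
Rule 2 (intervocalic voicing): /t/ is a voiceless stop between vowels /e/ and /a/, so it voices to [d]. /t/ is a voiceless stop between vowels /e/ and /e/, so it voices to [d]. /xaneetaete/ → xaneedaede.
Rule 3 (final vowel raising): /e/ is a mid vowel in word-final position, so it raises to [i]. /xaneedaede/ → xaneedaedi.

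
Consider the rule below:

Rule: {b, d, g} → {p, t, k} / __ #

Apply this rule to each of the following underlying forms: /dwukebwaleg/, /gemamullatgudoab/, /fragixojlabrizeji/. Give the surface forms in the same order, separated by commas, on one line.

dwukebwalek, gemamullatgudoap, fragixojlabrizeji

/dwukebwaleg/: /g/ is a voiced stop in word-final position, so it devoices to [k]. → [dwukebwalek].
/gemamullatgudoab/: /b/ is a voiced stop in word-final position, so it devoices to [p]. → [gemamullatgudoap].
/fragixojlabrizeji/: the rule's environment is not met; surfaces unchanged as [fragixojlabrizeji].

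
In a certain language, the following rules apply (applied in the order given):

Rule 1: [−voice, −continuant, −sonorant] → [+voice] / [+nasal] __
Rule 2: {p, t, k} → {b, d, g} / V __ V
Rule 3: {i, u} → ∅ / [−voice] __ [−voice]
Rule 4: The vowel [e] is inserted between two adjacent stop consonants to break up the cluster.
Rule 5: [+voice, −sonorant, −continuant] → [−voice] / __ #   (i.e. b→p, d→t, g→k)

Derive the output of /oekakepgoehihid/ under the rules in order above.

oegagepegoehhit

Rule 1 (post-nasal voicing): no segment meets the environment; /oekakepgoehihid/ is unchanged.
Rule 2 (intervocalic voicing): /k/ is a voiceless stop between vowels /e/ and /a/, so it voices to [g]. /k/ is a voiceless stop between vowels /a/ and /e/, so it voices to [g]. /oekakepgoehihid/ → oegagepgoehihid.
Rule 3 (high vowel syncope): /i/ is a high vowel flanked by voiceless consonants /h/ and /h/, so it deletes. /oegagepgoehihid/ → oegagepgoehhid.
Rule 4 (stop-cluster e-epenthesis): /p/ and /g/ form a stop–stop cluster, so [e] is inserted between them. /oegagepgoehhid/ → oegagepegoehhid.
Rule 5 (final devoicing): /d/ is a voiced stop in word-final position, so it devoices to [t]. /oegagepegoehhid/ → oegagepegoehhit.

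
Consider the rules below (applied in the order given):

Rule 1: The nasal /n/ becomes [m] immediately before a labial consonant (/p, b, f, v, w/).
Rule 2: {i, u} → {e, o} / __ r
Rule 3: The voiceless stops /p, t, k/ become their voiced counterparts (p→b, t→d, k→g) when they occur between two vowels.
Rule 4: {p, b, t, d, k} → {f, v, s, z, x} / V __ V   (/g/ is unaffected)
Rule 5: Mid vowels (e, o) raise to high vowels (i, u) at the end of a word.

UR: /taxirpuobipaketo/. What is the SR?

taxerpuovivagezu

Rule 1 (nasal place assimilation): no segment meets the environment; /taxirpuobipaketo/ is unchanged.
Rule 2 (pre-rhotic lowering): /i/ is a high vowel immediately before /r/, so it lowers to [e]. /taxirpuobipaketo/ → taxerpuobipaketo.
Rule 3 (intervocalic voicing): /p/ is a voiceless stop between vowels /i/ and /a/, so it voices to [b]. /k/ is a voiceless stop between vowels /a/ and /e/, so it voices to [g]. /t/ is a voiceless stop between vowels /e/ and /o/, so it voices to [d]. /taxerpuobipaketo/ → taxerpuobibagedo.
Rule 4 (intervocalic spirantization): /b/ is a stop between vowels /o/ and /i/, so it spirantizes to the fricative [v]. /b/ is a stop between vowels /i/ and /a/, so it spirantizes to the fricative [v]. /d/ is a stop between vowels /e/ and /o/, so it spirantizes to the fricative [z]. /taxerpuobibagedo/ → taxerpuovivagezo.
Rule 5 (final vowel raising): /o/ is a mid vowel in word-final position, so it raises to [u]. /taxerpuovivagezo/ → taxerpuovivagezu.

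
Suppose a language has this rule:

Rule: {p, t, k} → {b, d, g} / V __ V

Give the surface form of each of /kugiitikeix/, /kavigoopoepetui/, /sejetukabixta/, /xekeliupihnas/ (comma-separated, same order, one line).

/kugiitikeix/: /t/ is a voiceless stop between vowels /i/ and /i/, so it voices to [d]. /k/ is a voiceless stop between vowels /i/ and /e/, so it voices to [g]. → [kugiidigeix].
/kavigoopoepetui/: /p/ is a voiceless stop between vowels /o/ and /o/, so it voices to [b]. /p/ is a voiceless stop between vowels /e/ and /e/, so it voices to [b]. /t/ is a voiceless stop between vowels /e/ and /u/, so it voices to [d]. → [kavigooboebedui].
/sejetukabixta/: /t/ is a voiceless stop between vowels /e/ and /u/, so it voices to [d]. /k/ is a voiceless stop between vowels /u/ and /a/, so it voices to [g]. → [sejedugabixta].
/xekeliupihnas/: /k/ is a voiceless stop between vowels /e/ and /e/, so it voices to [g]. /p/ is a voiceless stop between vowels /u/ and /i/, so it voices to [b]. → [xegeliubihnas].

kugiidigeix, kavigooboebedui, sejedugabixta, xegeliubihnas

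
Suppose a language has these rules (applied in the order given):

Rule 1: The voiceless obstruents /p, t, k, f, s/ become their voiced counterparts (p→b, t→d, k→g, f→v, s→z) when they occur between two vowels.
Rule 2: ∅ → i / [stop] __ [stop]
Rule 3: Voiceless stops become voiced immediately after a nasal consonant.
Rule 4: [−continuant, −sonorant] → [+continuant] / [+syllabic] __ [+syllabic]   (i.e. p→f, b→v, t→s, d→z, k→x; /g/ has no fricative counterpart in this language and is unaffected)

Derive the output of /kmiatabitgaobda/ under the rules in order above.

kmiazavisigaoviza

Rule 1 (intervocalic voicing): /t/ is a voiceless obstruent between vowels /a/ and /a/, so it voices to [d]. /kmiatabitgaobda/ → kmiadabitgaobda.
Rule 2 (stop-cluster i-epenthesis): /t/ and /g/ form a stop–stop cluster, so [i] is inserted between them. /b/ and /d/ form a stop–stop cluster, so [i] is inserted between them. /kmiadabitgaobda/ → kmiadabitigaobida.
Rule 3 (post-nasal voicing): no segment meets the environment; /kmiadabitigaobida/ is unchanged.
Rule 4 (intervocalic spirantization): /d/ is a stop between vowels /a/ and /a/, so it spirantizes to the fricative [z]. /b/ is a stop between vowels /a/ and /i/, so it spirantizes to the fricative [v]. /t/ is a stop between vowels /i/ and /i/, so it spirantizes to the fricative [s]. /b/ is a stop between vowels /o/ and /i/, so it spirantizes to the fricative [v]. /d/ is a stop between vowels /i/ and /a/, so it spirantizes to the fricative [z]. /kmiadabitigaobida/ → kmiazavisigaoviza.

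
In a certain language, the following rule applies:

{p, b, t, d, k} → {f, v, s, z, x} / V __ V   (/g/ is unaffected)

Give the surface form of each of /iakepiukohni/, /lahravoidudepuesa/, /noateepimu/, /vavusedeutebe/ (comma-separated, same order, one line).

/iakepiukohni/: /k/ is a stop between vowels /a/ and /e/, so it spirantizes to the fricative [x]. /p/ is a stop between vowels /e/ and /i/, so it spirantizes to the fricative [f]. /k/ is a stop between vowels /u/ and /o/, so it spirantizes to the fricative [x]. → [iaxefiuxohni].
/lahravoidudepuesa/: /d/ is a stop between vowels /i/ and /u/, so it spirantizes to the fricative [z]. /d/ is a stop between vowels /u/ and /e/, so it spirantizes to the fricative [z]. /p/ is a stop between vowels /e/ and /u/, so it spirantizes to the fricative [f]. → [lahravoizuzefuesa].
/noateepimu/: /t/ is a stop between vowels /a/ and /e/, so it spirantizes to the fricative [s]. /p/ is a stop between vowels /e/ and /i/, so it spirantizes to the fricative [f]. → [noaseefimu].
/vavusedeutebe/: /d/ is a stop between vowels /e/ and /e/, so it spirantizes to the fricative [z]. /t/ is a stop between vowels /u/ and /e/, so it spirantizes to the fricative [s]. /b/ is a stop between vowels /e/ and /e/, so it spirantizes to the fricative [v]. → [vavusezeuseve].

iaxefiuxohni, lahravoizuzefuesa, noaseefimu, vavusezeuseve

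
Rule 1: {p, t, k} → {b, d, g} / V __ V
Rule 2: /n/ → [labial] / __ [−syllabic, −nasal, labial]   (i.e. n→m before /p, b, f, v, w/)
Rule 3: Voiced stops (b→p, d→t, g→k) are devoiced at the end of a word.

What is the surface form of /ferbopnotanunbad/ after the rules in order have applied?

Rule 1 (intervocalic voicing): /t/ is a voiceless stop between vowels /o/ and /a/, so it voices to [d]. /ferbopnotanunbad/ → ferbopnodanunbad.
Rule 2 (nasal place assimilation): /n/ precedes the labial consonant /b/, so it assimilates in place to [m]. /ferbopnodanunbad/ → ferbopnodanumbad.
Rule 3 (final devoicing): /d/ is a voiced stop in word-final position, so it devoices to [t]. /ferbopnodanumbad/ → ferbopnodanumbat.

ferbopnodanumbat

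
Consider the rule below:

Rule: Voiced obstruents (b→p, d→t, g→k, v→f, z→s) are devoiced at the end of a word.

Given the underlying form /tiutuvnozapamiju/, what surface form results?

No segment of /tiutuvnozapamiju/ meets the structural description of the rule, so the form surfaces unchanged.

tiutuvnozapamiju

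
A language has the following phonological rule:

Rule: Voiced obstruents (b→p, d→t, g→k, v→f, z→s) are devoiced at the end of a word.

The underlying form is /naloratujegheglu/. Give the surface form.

naloratujegheglu

No segment of /naloratujegheglu/ meets the structural description of the rule, so the form surfaces unchanged.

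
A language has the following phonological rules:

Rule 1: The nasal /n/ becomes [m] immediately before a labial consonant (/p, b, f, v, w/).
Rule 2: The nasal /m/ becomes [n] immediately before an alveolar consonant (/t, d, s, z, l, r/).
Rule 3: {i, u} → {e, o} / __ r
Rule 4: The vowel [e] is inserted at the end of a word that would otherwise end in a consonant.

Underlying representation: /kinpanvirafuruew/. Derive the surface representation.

kimpamveraforuewe

Rule 1 (nasal place assimilation): /n/ precedes the labial consonant /p/, so it assimilates in place to [m]. /n/ precedes the labial consonant /v/, so it assimilates in place to [m]. /kinpanvirafuruew/ → kimpamvirafuruew.
Rule 2 (nasal place assimilation): no segment meets the environment; /kimpamvirafuruew/ is unchanged.
Rule 3 (pre-rhotic lowering): /i/ is a high vowel immediately before /r/, so it lowers to [e]. /u/ is a high vowel immediately before /r/, so it lowers to [o]. /kimpamvirafuruew/ → kimpamveraforuew.
Rule 4 (final e-epenthesis): the form ends in the consonant /w/, so [e] is inserted word-finally. /kimpamveraforuew/ → kimpamveraforuewe.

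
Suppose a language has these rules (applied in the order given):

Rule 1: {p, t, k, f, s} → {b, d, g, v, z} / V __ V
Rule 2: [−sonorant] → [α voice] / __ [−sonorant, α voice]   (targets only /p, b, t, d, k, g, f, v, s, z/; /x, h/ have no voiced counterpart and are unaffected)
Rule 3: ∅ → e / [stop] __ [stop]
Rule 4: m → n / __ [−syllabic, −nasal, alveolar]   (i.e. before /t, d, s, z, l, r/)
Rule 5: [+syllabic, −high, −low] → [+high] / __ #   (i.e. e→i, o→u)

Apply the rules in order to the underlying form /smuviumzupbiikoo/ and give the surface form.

smuviunzubebiigou

Rule 1 (intervocalic voicing): /k/ is a voiceless obstruent between vowels /i/ and /o/, so it voices to [g]. /smuviumzupbiikoo/ → smuviumzupbiigoo.
Rule 2 (regressive voicing assimilation): /p/ precedes the voiced obstruent /b/, so it voices to [b] by assimilation. /smuviumzupbiigoo/ → smuviumzubbiigoo.
Rule 3 (stop-cluster e-epenthesis): /b/ and /b/ form a stop–stop cluster, so [e] is inserted between them. /smuviumzubbiigoo/ → smuviumzubebiigoo.
Rule 4 (nasal place assimilation): /m/ precedes the alveolar consonant /z/, so it assimilates in place to [n]. /smuviumzubebiigoo/ → smuviunzubebiigoo.
Rule 5 (final vowel raising): /o/ is a mid vowel in word-final position, so it raises to [u]. /smuviunzubebiigoo/ → smuviunzubebiigou.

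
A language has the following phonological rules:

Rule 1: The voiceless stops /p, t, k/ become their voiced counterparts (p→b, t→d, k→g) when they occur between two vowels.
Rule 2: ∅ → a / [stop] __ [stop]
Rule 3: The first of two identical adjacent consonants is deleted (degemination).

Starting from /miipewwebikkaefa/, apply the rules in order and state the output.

Rule 1 (intervocalic voicing): /p/ is a voiceless stop between vowels /i/ and /e/, so it voices to [b]. /miipewwebikkaefa/ → miibewwebikkaefa.
Rule 2 (stop-cluster a-epenthesis): /k/ and /k/ form a stop–stop cluster, so [a] is inserted between them. /miibewwebikkaefa/ → miibewwebikakaefa.
Rule 3 (degemination): /ww/ is a geminate; the first /w/ deletes. /miibewwebikakaefa/ → miibewebikakaefa.

miibewebikakaefa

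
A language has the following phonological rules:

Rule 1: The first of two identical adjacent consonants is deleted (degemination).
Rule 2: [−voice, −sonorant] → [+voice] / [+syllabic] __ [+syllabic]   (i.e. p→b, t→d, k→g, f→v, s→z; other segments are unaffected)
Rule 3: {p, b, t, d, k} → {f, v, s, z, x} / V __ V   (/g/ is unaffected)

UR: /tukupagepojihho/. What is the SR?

Rule 1 (degemination): /hh/ is a geminate; the first /h/ deletes. /tukupagepojihho/ → tukupagepojiho.
Rule 2 (intervocalic voicing): /k/ is a voiceless obstruent between vowels /u/ and /u/, so it voices to [g]. /p/ is a voiceless obstruent between vowels /u/ and /a/, so it voices to [b]. /p/ is a voiceless obstruent between vowels /e/ and /o/, so it voices to [b]. /tukupagepojiho/ → tugubagebojiho.
Rule 3 (intervocalic spirantization): /b/ is a stop between vowels /u/ and /a/, so it spirantizes to the fricative [v]. /b/ is a stop between vowels /e/ and /o/, so it spirantizes to the fricative [v]. /tugubagebojiho/ → tuguvagevojiho.

tuguvagevojiho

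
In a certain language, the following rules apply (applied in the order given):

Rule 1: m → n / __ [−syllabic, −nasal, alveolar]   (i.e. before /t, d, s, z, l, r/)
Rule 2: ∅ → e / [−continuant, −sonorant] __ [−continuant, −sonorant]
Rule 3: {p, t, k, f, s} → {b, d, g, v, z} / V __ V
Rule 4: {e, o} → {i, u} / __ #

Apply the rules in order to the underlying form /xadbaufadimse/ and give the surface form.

xadebauvadinsi

Rule 1 (nasal place assimilation): /m/ precedes the alveolar consonant /s/, so it assimilates in place to [n]. /xadbaufadimse/ → xadbaufadinse.
Rule 2 (stop-cluster e-epenthesis): /d/ and /b/ form a stop–stop cluster, so [e] is inserted between them. /xadbaufadinse/ → xadebaufadinse.
Rule 3 (intervocalic voicing): /f/ is a voiceless obstruent between vowels /u/ and /a/, so it voices to [v]. /xadebaufadinse/ → xadebauvadinse.
Rule 4 (final vowel raising): /e/ is a mid vowel in word-final position, so it raises to [i]. /xadebauvadinse/ → xadebauvadinsi.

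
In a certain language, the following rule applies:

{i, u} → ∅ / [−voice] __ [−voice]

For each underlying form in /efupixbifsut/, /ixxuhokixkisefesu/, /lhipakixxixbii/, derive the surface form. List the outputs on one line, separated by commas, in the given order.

efpxbifst, ixxhokxksefesu, lhpakxxxbii

/efupixbifsut/: /u/ is a high vowel flanked by voiceless consonants /f/ and /p/, so it deletes. /i/ is a high vowel flanked by voiceless consonants /p/ and /x/, so it deletes. /u/ is a high vowel flanked by voiceless consonants /s/ and /t/, so it deletes. → [efpxbifst].
/ixxuhokixkisefesu/: /u/ is a high vowel flanked by voiceless consonants /x/ and /h/, so it deletes. /i/ is a high vowel flanked by voiceless consonants /k/ and /x/, so it deletes. /i/ is a high vowel flanked by voiceless consonants /k/ and /s/, so it deletes. → [ixxhokxksefesu].
/lhipakixxixbii/: /i/ is a high vowel flanked by voiceless consonants /h/ and /p/, so it deletes. /i/ is a high vowel flanked by voiceless consonants /k/ and /x/, so it deletes. /i/ is a high vowel flanked by voiceless consonants /x/ and /x/, so it deletes. → [lhpakxxxbii].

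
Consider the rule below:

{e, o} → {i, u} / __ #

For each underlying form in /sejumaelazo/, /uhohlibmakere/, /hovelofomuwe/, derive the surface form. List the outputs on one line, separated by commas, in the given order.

sejumaelazu, uhohlibmakeri, hovelofomuwi

/sejumaelazo/: /o/ is a mid vowel in word-final position, so it raises to [u]. → [sejumaelazu].
/uhohlibmakere/: /e/ is a mid vowel in word-final position, so it raises to [i]. → [uhohlibmakeri].
/hovelofomuwe/: /e/ is a mid vowel in word-final position, so it raises to [i]. → [hovelofomuwi].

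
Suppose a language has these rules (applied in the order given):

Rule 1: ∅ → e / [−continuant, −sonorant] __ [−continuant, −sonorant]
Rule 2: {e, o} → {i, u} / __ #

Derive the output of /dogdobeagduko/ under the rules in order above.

Rule 1 (stop-cluster e-epenthesis): /g/ and /d/ form a stop–stop cluster, so [e] is inserted between them. /g/ and /d/ form a stop–stop cluster, so [e] is inserted between them. /dogdobeagduko/ → dogedobeageduko.
Rule 2 (final vowel raising): /o/ is a mid vowel in word-final position, so it raises to [u]. /dogedobeageduko/ → dogedobeageduku.

dogedobeageduku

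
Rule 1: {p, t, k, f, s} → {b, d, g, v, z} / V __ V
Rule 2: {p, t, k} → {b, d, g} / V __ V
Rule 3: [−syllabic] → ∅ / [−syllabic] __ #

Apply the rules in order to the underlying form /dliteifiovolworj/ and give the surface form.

Rule 1 (intervocalic voicing): /t/ is a voiceless obstruent between vowels /i/ and /e/, so it voices to [d]. /f/ is a voiceless obstruent between vowels /i/ and /i/, so it voices to [v]. /dliteifiovolworj/ → dlideiviovolworj.
Rule 2 (intervocalic voicing): no segment meets the environment; /dlideiviovolworj/ is unchanged.
Rule 3 (final cluster simplification): /j/ is the second consonant of a word-final cluster /rj/, so it deletes. /dlideiviovolworj/ → dlideiviovolwor.

dlideiviovolwor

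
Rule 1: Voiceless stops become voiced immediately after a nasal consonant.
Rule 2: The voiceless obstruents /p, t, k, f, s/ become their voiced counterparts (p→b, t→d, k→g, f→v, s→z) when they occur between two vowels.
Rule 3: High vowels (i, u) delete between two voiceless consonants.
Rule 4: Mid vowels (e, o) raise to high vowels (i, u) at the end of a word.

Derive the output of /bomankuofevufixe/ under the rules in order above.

Rule 1 (post-nasal voicing): /k/ is a voiceless stop immediately after the nasal /n/, so it voices to [g]. /bomankuofevufixe/ → bomanguofevufixe.
Rule 2 (intervocalic voicing): /f/ is a voiceless obstruent between vowels /o/ and /e/, so it voices to [v]. /f/ is a voiceless obstruent between vowels /u/ and /i/, so it voices to [v]. /bomanguofevufixe/ → bomanguovevuvixe.
Rule 3 (high vowel syncope): no segment meets the environment; /bomanguovevuvixe/ is unchanged.
Rule 4 (final vowel raising): /e/ is a mid vowel in word-final position, so it raises to [i]. /bomanguovevuvixe/ → bomanguovevuvixi.

bomanguovevuvixi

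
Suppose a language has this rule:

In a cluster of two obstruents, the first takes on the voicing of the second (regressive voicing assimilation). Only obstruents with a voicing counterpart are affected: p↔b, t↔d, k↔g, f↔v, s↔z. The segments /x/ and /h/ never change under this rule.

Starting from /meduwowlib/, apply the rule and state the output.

meduwowlib

No segment of /meduwowlib/ meets the structural description of the rule, so the form surfaces unchanged.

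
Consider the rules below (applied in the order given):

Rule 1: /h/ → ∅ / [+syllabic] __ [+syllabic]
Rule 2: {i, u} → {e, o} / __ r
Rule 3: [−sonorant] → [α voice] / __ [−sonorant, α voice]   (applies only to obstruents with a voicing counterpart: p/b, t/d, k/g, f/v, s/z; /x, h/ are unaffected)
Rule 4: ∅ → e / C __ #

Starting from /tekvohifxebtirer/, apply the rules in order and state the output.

tegvoifxepterere

Rule 1 (intervocalic h-deletion): /h/ occurs between vowels /o/ and /i/, so it deletes. /tekvohifxebtirer/ → tekvoifxebtirer.
Rule 2 (pre-rhotic lowering): /i/ is a high vowel immediately before /r/, so it lowers to [e]. /tekvoifxebtirer/ → tekvoifxebterer.
Rule 3 (regressive voicing assimilation): /k/ precedes the voiced obstruent /v/, so it voices to [g] by assimilation. /b/ precedes the voiceless obstruent /t/, so it devoices to [p] by assimilation. /tekvoifxebterer/ → tegvoifxepterer.
Rule 4 (final e-epenthesis): the form ends in the consonant /r/, so [e] is inserted word-finally. /tegvoifxepterer/ → tegvoifxepterere.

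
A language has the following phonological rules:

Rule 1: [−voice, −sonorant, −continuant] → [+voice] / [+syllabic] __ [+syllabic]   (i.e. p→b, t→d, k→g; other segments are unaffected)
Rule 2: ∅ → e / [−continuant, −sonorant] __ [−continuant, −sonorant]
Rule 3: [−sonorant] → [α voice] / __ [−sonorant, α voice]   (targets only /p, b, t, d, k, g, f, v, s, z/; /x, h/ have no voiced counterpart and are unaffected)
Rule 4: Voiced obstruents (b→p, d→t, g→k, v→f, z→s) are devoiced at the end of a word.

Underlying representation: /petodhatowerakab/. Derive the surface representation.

pedothadoweragap

Rule 1 (intervocalic voicing): /t/ is a voiceless stop between vowels /e/ and /o/, so it voices to [d]. /t/ is a voiceless stop between vowels /a/ and /o/, so it voices to [d]. /k/ is a voiceless stop between vowels /a/ and /a/, so it voices to [g]. /petodhatowerakab/ → pedodhadoweragab.
Rule 2 (stop-cluster e-epenthesis): no segment meets the environment; /pedodhadoweragab/ is unchanged.
Rule 3 (regressive voicing assimilation): /d/ precedes the voiceless obstruent /h/, so it devoices to [t] by assimilation. /pedodhadoweragab/ → pedothadoweragab.
Rule 4 (final devoicing): /b/ is a voiced obstruent in word-final position, so it devoices to [p]. /pedothadoweragab/ → pedothadoweragap.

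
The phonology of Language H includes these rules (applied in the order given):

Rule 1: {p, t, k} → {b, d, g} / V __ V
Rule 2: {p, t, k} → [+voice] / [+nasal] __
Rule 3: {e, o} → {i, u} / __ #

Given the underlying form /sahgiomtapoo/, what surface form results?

sahgiomdabou

Rule 1 (intervocalic voicing): /p/ is a voiceless stop between vowels /a/ and /o/, so it voices to [b]. /sahgiomtapoo/ → sahgiomtaboo.
Rule 2 (post-nasal voicing): /t/ is a voiceless stop immediately after the nasal /m/, so it voices to [d]. /sahgiomtaboo/ → sahgiomdaboo.
Rule 3 (final vowel raising): /o/ is a mid vowel in word-final position, so it raises to [u]. /sahgiomdaboo/ → sahgiomdabou.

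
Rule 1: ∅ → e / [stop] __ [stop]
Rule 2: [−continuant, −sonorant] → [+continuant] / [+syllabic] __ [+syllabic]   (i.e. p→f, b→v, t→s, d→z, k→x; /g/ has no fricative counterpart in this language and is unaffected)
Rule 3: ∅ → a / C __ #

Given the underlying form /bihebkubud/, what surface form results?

Rule 1 (stop-cluster e-epenthesis): /b/ and /k/ form a stop–stop cluster, so [e] is inserted between them. /bihebkubud/ → bihebekubud.
Rule 2 (intervocalic spirantization): /b/ is a stop between vowels /e/ and /e/, so it spirantizes to the fricative [v]. /k/ is a stop between vowels /e/ and /u/, so it spirantizes to the fricative [x]. /b/ is a stop between vowels /u/ and /u/, so it spirantizes to the fricative [v]. /bihebekubud/ → bihevexuvud.
Rule 3 (final a-epenthesis): the form ends in the consonant /d/, so [a] is inserted word-finally. /bihevexuvud/ → bihevexuvuda.

bihevexuvuda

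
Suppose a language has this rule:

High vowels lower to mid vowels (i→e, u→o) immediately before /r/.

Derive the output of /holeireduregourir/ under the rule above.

/i/ is a high vowel immediately before /r/, so it lowers to [e].
/u/ is a high vowel immediately before /r/, so it lowers to [o].
/u/ is a high vowel immediately before /r/, so it lowers to [o].
/i/ is a high vowel immediately before /r/, so it lowers to [e].
Surface form: [holeeredoregoorer].

holeeredoregoorer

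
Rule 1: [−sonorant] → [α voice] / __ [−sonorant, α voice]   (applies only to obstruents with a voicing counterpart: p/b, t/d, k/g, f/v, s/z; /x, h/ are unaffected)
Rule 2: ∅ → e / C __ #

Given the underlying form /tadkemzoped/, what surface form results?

Rule 1 (regressive voicing assimilation): /d/ precedes the voiceless obstruent /k/, so it devoices to [t] by assimilation. /tadkemzoped/ → tatkemzoped.
Rule 2 (final e-epenthesis): the form ends in the consonant /d/, so [e] is inserted word-finally. /tatkemzoped/ → tatkemzopede.

tatkemzopede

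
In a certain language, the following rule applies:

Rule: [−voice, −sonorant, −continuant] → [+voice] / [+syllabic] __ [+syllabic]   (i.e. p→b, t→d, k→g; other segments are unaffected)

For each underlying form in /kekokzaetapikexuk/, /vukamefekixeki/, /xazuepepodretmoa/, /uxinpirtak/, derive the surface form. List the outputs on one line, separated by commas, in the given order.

kegokzaedabigexuk, vugamefegixegi, xazuebebodretmoa, uxinpirtak

/kekokzaetapikexuk/: /k/ is a voiceless stop between vowels /e/ and /o/, so it voices to [g]. /t/ is a voiceless stop between vowels /e/ and /a/, so it voices to [d]. /p/ is a voiceless stop between vowels /a/ and /i/, so it voices to [b]. /k/ is a voiceless stop between vowels /i/ and /e/, so it voices to [g]. → [kegokzaedabigexuk].
/vukamefekixeki/: /k/ is a voiceless stop between vowels /u/ and /a/, so it voices to [g]. /k/ is a voiceless stop between vowels /e/ and /i/, so it voices to [g]. /k/ is a voiceless stop between vowels /e/ and /i/, so it voices to [g]. → [vugamefegixegi].
/xazuepepodretmoa/: /p/ is a voiceless stop between vowels /e/ and /e/, so it voices to [b]. /p/ is a voiceless stop between vowels /e/ and /o/, so it voices to [b]. → [xazuebebodretmoa].
/uxinpirtak/: the rule's environment is not met; surfaces unchanged as [uxinpirtak].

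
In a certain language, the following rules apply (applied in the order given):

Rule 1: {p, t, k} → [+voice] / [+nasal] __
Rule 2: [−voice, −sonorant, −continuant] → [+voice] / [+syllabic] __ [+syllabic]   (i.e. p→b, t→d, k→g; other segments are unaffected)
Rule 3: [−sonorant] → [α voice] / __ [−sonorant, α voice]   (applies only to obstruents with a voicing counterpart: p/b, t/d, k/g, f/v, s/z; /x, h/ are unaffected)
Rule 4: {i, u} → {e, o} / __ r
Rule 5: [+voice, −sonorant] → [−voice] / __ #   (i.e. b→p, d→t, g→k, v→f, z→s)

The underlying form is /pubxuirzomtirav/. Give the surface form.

pupxuerzomderaf

Rule 1 (post-nasal voicing): /t/ is a voiceless stop immediately after the nasal /m/, so it voices to [d]. /pubxuirzomtirav/ → pubxuirzomdirav.
Rule 2 (intervocalic voicing): no segment meets the environment; /pubxuirzomdirav/ is unchanged.
Rule 3 (regressive voicing assimilation): /b/ precedes the voiceless obstruent /x/, so it devoices to [p] by assimilation. /pubxuirzomdirav/ → pupxuirzomdirav.
Rule 4 (pre-rhotic lowering): /i/ is a high vowel immediately before /r/, so it lowers to [e]. /i/ is a high vowel immediately before /r/, so it lowers to [e]. /pupxuirzomdirav/ → pupxuerzomderav.
Rule 5 (final devoicing): /v/ is a voiced obstruent in word-final position, so it devoices to [f]. /pupxuerzomderav/ → pupxuerzomderaf.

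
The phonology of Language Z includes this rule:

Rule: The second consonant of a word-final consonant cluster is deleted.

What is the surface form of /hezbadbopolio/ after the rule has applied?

No segment of /hezbadbopolio/ meets the structural description of the rule, so the form surfaces unchanged.

hezbadbopolio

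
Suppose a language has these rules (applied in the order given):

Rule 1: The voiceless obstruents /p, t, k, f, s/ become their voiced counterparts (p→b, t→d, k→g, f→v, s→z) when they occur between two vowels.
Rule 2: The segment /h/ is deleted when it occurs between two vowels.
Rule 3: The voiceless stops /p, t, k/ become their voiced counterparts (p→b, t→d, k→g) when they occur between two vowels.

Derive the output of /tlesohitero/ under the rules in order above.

Rule 1 (intervocalic voicing): /s/ is a voiceless obstruent between vowels /e/ and /o/, so it voices to [z]. /t/ is a voiceless obstruent between vowels /i/ and /e/, so it voices to [d]. /tlesohitero/ → tlezohidero.
Rule 2 (intervocalic h-deletion): /h/ occurs between vowels /o/ and /i/, so it deletes. /tlezohidero/ → tlezoidero.
Rule 3 (intervocalic voicing): no segment meets the environment; /tlezoidero/ is unchanged.

tlezoidero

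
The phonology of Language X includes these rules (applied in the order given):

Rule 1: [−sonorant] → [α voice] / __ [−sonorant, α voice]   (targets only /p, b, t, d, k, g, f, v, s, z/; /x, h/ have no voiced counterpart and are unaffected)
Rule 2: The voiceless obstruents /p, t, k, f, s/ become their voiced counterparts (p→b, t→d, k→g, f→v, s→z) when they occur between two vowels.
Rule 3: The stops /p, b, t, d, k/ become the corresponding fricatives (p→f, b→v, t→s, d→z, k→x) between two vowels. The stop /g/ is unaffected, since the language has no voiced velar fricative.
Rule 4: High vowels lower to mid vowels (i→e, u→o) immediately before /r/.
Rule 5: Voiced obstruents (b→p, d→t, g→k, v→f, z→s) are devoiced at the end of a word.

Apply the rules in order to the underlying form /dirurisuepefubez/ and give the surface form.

derorizuevevuves

Rule 1 (regressive voicing assimilation): no segment meets the environment; /dirurisuepefubez/ is unchanged.
Rule 2 (intervocalic voicing): /s/ is a voiceless obstruent between vowels /i/ and /u/, so it voices to [z]. /p/ is a voiceless obstruent between vowels /e/ and /e/, so it voices to [b]. /f/ is a voiceless obstruent between vowels /e/ and /u/, so it voices to [v]. /dirurisuepefubez/ → dirurizuebevubez.
Rule 3 (intervocalic spirantization): /b/ is a stop between vowels /e/ and /e/, so it spirantizes to the fricative [v]. /b/ is a stop between vowels /u/ and /e/, so it spirantizes to the fricative [v]. /dirurizuebevubez/ → dirurizuevevuvez.
Rule 4 (pre-rhotic lowering): /i/ is a high vowel immediately before /r/, so it lowers to [e]. /u/ is a high vowel immediately before /r/, so it lowers to [o]. /dirurizuevevuvez/ → derorizuevevuvez.
Rule 5 (final devoicing): /z/ is a voiced obstruent in word-final position, so it devoices to [s]. /derorizuevevuvez/ → derorizuevevuves.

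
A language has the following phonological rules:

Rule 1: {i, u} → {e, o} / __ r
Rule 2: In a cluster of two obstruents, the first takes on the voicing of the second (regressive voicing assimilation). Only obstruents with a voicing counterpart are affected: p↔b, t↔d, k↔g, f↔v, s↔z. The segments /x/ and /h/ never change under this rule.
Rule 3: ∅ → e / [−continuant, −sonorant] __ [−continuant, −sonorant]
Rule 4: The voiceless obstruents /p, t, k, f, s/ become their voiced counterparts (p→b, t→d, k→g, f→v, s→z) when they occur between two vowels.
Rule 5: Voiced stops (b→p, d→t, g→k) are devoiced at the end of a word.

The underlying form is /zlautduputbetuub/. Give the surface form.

Rule 1 (pre-rhotic lowering): no segment meets the environment; /zlautduputbetuub/ is unchanged.
Rule 2 (regressive voicing assimilation): /t/ precedes the voiced obstruent /d/, so it voices to [d] by assimilation. /t/ precedes the voiced obstruent /b/, so it voices to [d] by assimilation. /zlautduputbetuub/ → zlauddupudbetuub.
Rule 3 (stop-cluster e-epenthesis): /d/ and /d/ form a stop–stop cluster, so [e] is inserted between them. /d/ and /b/ form a stop–stop cluster, so [e] is inserted between them. /zlauddupudbetuub/ → zlaudedupudebetuub.
Rule 4 (intervocalic voicing): /p/ is a voiceless obstruent between vowels /u/ and /u/, so it voices to [b]. /t/ is a voiceless obstruent between vowels /e/ and /u/, so it voices to [d]. /zlaudedupudebetuub/ → zlaudedubudebeduub.
Rule 5 (final devoicing): /b/ is a voiced stop in word-final position, so it devoices to [p]. /zlaudedubudebeduub/ → zlaudedubudebeduup.

zlaudedubudebeduup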